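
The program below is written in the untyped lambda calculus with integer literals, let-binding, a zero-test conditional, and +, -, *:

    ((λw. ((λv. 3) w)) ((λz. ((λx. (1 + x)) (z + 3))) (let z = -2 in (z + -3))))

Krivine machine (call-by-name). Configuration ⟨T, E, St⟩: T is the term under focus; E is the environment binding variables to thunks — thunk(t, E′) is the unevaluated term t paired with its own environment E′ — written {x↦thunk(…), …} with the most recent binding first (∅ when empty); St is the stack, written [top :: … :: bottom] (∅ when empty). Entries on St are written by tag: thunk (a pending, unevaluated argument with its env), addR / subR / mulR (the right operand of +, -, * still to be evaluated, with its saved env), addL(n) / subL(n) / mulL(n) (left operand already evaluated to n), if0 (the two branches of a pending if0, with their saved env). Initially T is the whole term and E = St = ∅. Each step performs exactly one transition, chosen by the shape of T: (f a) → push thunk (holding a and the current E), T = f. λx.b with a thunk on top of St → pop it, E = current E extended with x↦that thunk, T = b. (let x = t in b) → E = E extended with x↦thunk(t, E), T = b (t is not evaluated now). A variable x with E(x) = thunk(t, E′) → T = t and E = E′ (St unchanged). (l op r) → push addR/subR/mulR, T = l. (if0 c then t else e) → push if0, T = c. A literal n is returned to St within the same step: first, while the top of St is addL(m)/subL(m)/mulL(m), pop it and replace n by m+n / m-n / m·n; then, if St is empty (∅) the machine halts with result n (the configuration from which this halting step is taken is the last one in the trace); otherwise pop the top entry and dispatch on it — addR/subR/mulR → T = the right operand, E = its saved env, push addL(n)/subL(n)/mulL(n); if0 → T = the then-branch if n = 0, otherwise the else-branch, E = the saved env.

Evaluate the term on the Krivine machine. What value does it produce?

t=0: <T=((λw. ((λv. 3) w)) ((λz. ((λx. (1 + x)) (z + 3))) (let z = -2 in (z + -3)))), E=∅, St=∅>
t=1: <T=(λw. ((λv. 3) w)), E=∅, St=[thunk]>
t=2: <T=((λv. 3) w), E={w↦thunk(((λz. ((λx. (1 + x)) (z + 3))) (let z = -2 in (z + -3))), ∅)}, St=∅>
t=3: <T=(λv. 3), E={w↦thunk(((λz. ((λx. (1 + x)) (z + 3))) (let z = -2 in (z + -3))), ∅)}, St=[thunk]>
t=4: <T=3, E={v↦thunk(w, {w↦thunk(((λz. ((λx. (1 + x)) (z + 3))) (let z = -2 in (z + -3))), ∅)}), w↦thunk(((λz. ((λx. (1 + x)) (z + 3))) (let z = -2 in (z + -3))), ∅)}, St=∅>
→ final value 3

Answer: 3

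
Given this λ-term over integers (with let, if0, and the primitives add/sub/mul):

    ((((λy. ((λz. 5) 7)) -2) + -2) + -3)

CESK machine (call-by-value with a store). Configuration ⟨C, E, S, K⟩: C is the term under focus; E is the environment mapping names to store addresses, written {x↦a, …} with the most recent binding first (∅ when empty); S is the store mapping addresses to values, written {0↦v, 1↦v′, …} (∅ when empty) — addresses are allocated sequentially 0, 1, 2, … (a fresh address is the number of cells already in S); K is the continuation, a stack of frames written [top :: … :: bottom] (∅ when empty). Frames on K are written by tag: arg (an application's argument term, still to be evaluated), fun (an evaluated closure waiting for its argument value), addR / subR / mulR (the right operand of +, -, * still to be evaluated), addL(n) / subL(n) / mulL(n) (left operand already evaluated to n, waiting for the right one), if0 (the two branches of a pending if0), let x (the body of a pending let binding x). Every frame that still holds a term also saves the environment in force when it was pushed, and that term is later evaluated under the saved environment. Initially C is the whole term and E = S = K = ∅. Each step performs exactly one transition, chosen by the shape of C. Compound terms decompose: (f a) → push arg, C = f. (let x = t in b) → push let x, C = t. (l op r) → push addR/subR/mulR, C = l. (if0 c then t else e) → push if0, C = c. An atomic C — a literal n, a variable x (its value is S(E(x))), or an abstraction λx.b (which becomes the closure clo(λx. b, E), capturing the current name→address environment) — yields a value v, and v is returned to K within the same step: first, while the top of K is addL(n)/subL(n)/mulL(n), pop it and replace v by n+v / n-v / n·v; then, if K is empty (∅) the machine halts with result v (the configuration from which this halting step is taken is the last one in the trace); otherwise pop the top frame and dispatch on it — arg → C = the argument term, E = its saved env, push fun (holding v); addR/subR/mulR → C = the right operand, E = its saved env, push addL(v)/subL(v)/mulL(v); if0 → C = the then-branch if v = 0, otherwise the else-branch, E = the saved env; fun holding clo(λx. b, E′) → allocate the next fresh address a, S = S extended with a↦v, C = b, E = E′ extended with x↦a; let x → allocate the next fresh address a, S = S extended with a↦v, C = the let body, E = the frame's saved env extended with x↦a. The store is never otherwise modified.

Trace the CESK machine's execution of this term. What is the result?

Answer: 0

Execution trace:
[0] [C=((((λy. ((λz. 5) 7)) -2) + -2) + -3) | E=∅ | S=∅ | K=∅]
[1] [C=(((λy. ((λz. 5) 7)) -2) + -2) | E=∅ | S=∅ | K=[addR]]
[2] [C=((λy. ((λz. 5) 7)) -2) | E=∅ | S=∅ | K=[addR :: addR]]
[3] [C=(λy. ((λz. 5) 7)) | E=∅ | S=∅ | K=[arg :: addR :: addR]]
[4] [C=-2 | E=∅ | S=∅ | K=[fun :: addR :: addR]]
[5] [C=((λz. 5) 7) | E={y↦0} | S={0↦-2} | K=[addR :: addR]]
[6] [C=(λz. 5) | E={y↦0} | S={0↦-2} | K=[arg :: addR :: addR]]
[7] [C=7 | E={y↦0} | S={0↦-2} | K=[fun :: addR :: addR]]
[8] [C=5 | E={z↦1, y↦0} | S={0↦-2, 1↦7} | K=[addR :: addR]]
[9] [C=-2 | E=∅ | S={0↦-2, 1↦7} | K=[addL(5) :: addR]]
[10] [C=-3 | E=∅ | S={0↦-2, 1↦7} | K=[addL(3)]]
→ final value 0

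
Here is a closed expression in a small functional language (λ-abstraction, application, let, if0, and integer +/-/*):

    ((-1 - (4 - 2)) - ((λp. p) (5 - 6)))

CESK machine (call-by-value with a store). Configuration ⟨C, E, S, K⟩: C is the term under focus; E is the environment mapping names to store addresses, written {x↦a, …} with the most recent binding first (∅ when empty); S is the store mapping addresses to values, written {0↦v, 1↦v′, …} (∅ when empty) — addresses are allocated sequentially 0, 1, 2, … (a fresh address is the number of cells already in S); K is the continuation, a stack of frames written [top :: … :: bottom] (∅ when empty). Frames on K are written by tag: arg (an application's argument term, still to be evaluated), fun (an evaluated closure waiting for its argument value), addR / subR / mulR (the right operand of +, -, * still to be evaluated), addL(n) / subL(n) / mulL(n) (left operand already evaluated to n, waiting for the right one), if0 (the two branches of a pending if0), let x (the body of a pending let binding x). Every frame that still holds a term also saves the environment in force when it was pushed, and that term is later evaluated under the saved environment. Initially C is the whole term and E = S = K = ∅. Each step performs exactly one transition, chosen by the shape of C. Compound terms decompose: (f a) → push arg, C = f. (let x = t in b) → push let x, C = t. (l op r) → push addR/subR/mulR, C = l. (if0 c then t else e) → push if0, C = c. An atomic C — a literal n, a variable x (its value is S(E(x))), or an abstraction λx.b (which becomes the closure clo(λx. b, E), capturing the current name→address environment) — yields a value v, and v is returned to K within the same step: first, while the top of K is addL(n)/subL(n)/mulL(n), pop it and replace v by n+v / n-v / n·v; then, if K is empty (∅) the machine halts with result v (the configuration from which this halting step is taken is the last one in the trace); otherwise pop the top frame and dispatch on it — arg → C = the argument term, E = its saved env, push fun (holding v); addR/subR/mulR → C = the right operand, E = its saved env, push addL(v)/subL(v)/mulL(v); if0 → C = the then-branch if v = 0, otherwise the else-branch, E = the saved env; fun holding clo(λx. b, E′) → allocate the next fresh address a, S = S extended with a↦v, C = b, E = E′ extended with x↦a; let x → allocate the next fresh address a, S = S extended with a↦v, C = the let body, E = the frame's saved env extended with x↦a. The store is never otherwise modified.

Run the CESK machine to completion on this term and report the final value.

step 0: [C=((-1 - (4 - 2)) - ((λp. p) (5 - 6))) | E=∅ | S=∅ | K=∅]
step 1: [C=(-1 - (4 - 2)) | E=∅ | S=∅ | K=[subR]]
step 2: [C=-1 | E=∅ | S=∅ | K=[subR :: subR]]
step 3: [C=(4 - 2) | E=∅ | S=∅ | K=[subL(-1) :: subR]]
step 4: [C=4 | E=∅ | S=∅ | K=[subR :: subL(-1) :: subR]]
step 5: [C=2 | E=∅ | S=∅ | K=[subL(4) :: subL(-1) :: subR]]
step 6: [C=((λp. p) (5 - 6)) | E=∅ | S=∅ | K=[subL(-3)]]
step 7: [C=(λp. p) | E=∅ | S=∅ | K=[arg :: subL(-3)]]
step 8: [C=(5 - 6) | E=∅ | S=∅ | K=[fun :: subL(-3)]]
step 9: [C=5 | E=∅ | S=∅ | K=[subR :: fun :: subL(-3)]]
step 10: [C=6 | E=∅ | S=∅ | K=[subL(5) :: fun :: subL(-3)]]
step 11: [C=p | E={p↦0} | S={0↦-1} | K=[subL(-3)]]
→ final value -2

Answer: -2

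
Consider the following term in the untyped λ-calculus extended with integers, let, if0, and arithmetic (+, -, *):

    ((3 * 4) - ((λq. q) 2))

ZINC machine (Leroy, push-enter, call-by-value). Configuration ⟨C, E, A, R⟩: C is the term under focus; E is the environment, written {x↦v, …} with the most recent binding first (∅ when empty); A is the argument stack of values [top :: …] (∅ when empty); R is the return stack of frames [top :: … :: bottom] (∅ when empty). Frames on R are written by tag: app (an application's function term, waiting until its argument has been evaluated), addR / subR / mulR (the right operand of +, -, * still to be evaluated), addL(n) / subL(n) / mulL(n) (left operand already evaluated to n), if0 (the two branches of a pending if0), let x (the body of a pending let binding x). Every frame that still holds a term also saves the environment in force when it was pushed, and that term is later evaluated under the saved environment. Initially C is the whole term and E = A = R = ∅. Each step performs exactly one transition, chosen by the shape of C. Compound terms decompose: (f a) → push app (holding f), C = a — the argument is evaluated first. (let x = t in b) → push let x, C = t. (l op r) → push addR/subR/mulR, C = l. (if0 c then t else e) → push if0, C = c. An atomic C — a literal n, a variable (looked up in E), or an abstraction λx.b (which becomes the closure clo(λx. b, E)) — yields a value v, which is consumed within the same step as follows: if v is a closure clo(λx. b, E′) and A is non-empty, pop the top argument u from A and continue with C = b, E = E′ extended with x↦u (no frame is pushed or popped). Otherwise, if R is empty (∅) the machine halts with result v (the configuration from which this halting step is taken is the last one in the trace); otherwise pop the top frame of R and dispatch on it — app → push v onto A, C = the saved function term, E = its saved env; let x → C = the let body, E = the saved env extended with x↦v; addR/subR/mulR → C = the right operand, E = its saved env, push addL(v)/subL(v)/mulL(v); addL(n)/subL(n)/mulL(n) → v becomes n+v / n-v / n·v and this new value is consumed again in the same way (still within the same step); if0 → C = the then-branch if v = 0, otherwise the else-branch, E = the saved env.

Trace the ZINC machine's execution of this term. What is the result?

Answer: 10

Machine steps:
0. ⟨C=((3 * 4) - ((λq. q) 2)); E=∅; A=∅; R=∅⟩
1. ⟨C=(3 * 4); E=∅; A=∅; R=[subR]⟩
2. ⟨C=3; E=∅; A=∅; R=[mulR :: subR]⟩
3. ⟨C=4; E=∅; A=∅; R=[mulL(3) :: subR]⟩
4. ⟨C=((λq. q) 2); E=∅; A=∅; R=[subL(12)]⟩
5. ⟨C=2; E=∅; A=∅; R=[app :: subL(12)]⟩
6. ⟨C=(λq. q); E=∅; A=[2]; R=[subL(12)]⟩
7. ⟨C=q; E={q↦2}; A=∅; R=[subL(12)]⟩
→ final value 10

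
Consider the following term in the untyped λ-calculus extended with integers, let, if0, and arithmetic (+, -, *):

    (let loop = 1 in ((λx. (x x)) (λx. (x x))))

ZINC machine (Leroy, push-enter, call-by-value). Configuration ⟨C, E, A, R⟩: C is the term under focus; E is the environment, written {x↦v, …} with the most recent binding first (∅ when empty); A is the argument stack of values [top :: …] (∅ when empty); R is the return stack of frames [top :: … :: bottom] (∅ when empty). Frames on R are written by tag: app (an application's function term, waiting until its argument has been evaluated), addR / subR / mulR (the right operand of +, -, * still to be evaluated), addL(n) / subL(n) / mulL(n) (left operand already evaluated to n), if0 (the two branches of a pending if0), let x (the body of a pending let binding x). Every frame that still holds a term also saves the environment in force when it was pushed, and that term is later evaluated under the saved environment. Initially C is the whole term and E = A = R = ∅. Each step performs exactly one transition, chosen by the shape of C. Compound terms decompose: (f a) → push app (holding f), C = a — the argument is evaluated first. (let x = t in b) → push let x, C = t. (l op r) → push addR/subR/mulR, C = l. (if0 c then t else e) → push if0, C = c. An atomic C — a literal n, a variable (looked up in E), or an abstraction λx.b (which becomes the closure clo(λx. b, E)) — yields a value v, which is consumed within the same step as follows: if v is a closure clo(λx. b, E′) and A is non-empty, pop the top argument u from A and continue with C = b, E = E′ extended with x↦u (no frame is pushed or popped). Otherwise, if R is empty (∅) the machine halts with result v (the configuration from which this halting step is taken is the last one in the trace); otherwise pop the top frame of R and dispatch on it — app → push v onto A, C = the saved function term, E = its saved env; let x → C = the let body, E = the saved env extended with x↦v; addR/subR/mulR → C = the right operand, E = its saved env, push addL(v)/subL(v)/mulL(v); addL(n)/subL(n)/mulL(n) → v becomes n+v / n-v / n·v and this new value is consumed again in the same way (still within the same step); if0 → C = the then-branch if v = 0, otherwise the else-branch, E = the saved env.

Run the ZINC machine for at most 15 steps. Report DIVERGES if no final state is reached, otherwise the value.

step 0: ⟨C=(let loop = 1 in ((λx. (x x)) (λx. (x x)))); E=∅; A=∅; R=∅⟩
step 1: ⟨C=1; E=∅; A=∅; R=[let loop]⟩
step 2: ⟨C=((λx. (x x)) (λx. (x x))); E={loop↦1}; A=∅; R=∅⟩
step 3: ⟨C=(λx. (x x)); E={loop↦1}; A=∅; R=[app]⟩
step 4: ⟨C=(λx. (x x)); E={loop↦1}; A=[clo(λx. (x x), {loop↦1})]; R=∅⟩
step 5: ⟨C=(x x); E={x↦clo(λx. (x x), {loop↦1}), loop↦1}; A=∅; R=∅⟩
step 6: ⟨C=x; E={x↦clo(λx. (x x), {loop↦1}), loop↦1}; A=∅; R=[app]⟩
step 7: ⟨C=x; E={x↦clo(λx. (x x), {loop↦1}), loop↦1}; A=[clo(λx. (x x), {loop↦1})]; R=∅⟩
… configuration repeats with period 3 (steps 5–7 recur indefinitely) …

Answer: DIVERGES (no final state within 15 steps)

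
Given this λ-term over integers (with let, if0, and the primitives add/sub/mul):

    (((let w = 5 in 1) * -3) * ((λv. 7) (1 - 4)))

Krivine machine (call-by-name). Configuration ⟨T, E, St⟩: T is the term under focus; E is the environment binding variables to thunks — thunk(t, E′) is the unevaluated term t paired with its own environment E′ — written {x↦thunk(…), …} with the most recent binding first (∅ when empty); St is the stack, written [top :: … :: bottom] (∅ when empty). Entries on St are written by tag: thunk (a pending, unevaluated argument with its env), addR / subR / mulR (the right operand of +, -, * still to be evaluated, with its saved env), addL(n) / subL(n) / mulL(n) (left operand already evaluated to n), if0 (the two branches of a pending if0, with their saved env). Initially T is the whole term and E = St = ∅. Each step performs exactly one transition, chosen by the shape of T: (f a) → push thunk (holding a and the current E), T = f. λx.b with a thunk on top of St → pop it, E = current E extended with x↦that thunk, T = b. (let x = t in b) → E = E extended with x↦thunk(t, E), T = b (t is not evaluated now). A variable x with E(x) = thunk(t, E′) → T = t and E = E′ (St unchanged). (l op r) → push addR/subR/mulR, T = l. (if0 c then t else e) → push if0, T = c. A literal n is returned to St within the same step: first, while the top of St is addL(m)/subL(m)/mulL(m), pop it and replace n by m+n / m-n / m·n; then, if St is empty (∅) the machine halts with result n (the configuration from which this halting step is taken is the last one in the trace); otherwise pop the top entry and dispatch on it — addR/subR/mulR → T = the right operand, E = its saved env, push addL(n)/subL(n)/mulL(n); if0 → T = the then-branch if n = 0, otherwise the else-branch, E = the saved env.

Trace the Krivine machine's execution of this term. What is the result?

Answer: -21

Execution trace:
step 0: ⟨T=(((let w = 5 in 1) * -3) * ((λv. 7) (1 - 4))); E=∅; St=∅⟩
step 1: ⟨T=((let w = 5 in 1) * -3); E=∅; St=[mulR]⟩
step 2: ⟨T=(let w = 5 in 1); E=∅; St=[mulR :: mulR]⟩
step 3: ⟨T=1; E={w↦thunk(5, ∅)}; St=[mulR :: mulR]⟩
step 4: ⟨T=-3; E=∅; St=[mulL(1) :: mulR]⟩
step 5: ⟨T=((λv. 7) (1 - 4)); E=∅; St=[mulL(-3)]⟩
step 6: ⟨T=(λv. 7); E=∅; St=[thunk :: mulL(-3)]⟩
step 7: ⟨T=7; E={v↦thunk((1 - 4), ∅)}; St=[mulL(-3)]⟩
→ final value -21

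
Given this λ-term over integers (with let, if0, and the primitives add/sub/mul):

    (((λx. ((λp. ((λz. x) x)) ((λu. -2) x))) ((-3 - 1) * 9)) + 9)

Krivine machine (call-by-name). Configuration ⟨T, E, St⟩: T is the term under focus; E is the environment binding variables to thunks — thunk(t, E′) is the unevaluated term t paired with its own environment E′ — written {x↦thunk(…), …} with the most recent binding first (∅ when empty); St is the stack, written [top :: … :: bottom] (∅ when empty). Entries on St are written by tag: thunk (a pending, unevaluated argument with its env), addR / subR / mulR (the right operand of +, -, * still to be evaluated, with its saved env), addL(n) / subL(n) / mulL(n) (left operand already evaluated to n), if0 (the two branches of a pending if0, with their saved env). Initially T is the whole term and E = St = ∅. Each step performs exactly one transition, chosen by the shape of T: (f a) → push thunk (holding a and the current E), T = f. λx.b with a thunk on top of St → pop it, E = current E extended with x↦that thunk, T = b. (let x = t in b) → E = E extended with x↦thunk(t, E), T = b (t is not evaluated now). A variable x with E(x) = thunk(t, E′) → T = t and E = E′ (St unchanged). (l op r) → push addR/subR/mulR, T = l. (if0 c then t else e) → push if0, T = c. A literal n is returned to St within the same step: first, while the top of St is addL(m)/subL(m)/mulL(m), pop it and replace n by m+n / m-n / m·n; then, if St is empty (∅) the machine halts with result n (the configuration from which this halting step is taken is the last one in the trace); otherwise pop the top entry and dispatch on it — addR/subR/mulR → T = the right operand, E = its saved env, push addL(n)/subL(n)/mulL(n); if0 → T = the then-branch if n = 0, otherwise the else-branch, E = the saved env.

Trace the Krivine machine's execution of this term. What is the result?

t=0: [T=(((λx. ((λp. ((λz. x) x)) ((λu. -2) x))) ((-3 - 1) * 9)) + 9) | E=∅ | St=∅]
t=1: [T=((λx. ((λp. ((λz. x) x)) ((λu. -2) x))) ((-3 - 1) * 9)) | E=∅ | St=[addR]]
t=2: [T=(λx. ((λp. ((λz. x) x)) ((λu. -2) x))) | E=∅ | St=[thunk :: addR]]
t=3: [T=((λp. ((λz. x) x)) ((λu. -2) x)) | E={x↦thunk(((-3 - 1) * 9), ∅)} | St=[addR]]
t=4: [T=(λp. ((λz. x) x)) | E={x↦thunk(((-3 - 1) * 9), ∅)} | St=[thunk :: addR]]
t=5: [T=((λz. x) x) | E={p↦thunk(((λu. -2) x), {x↦thunk(((-3 - 1) * 9), ∅)}), x↦thunk(((-3 - 1) * 9), ∅)} | St=[addR]]
t=6: [T=(λz. x) | E={p↦thunk(((λu. -2) x), {x↦thunk(((-3 - 1) * 9), ∅)}), x↦thunk(((-3 - 1) * 9), ∅)} | St=[thunk :: addR]]
t=7: [T=x | E={z↦thunk(x, {p↦thunk(((λu. -2) x), {x↦thunk(((-3 - 1) * 9), ∅)}), x↦thunk(((-3 - 1) * 9), ∅)}), p↦thunk(((λu. -2) x), {x↦thunk(((-3 - 1) * 9), ∅)}), x↦thunk(((-3 - 1) * 9), ∅)} | St=[addR]]
t=8: [T=((-3 - 1) * 9) | E=∅ | St=[addR]]
t=9: [T=(-3 - 1) | E=∅ | St=[mulR :: addR]]
t=10: [T=-3 | E=∅ | St=[subR :: mulR :: addR]]
t=11: [T=1 | E=∅ | St=[subL(-3) :: mulR :: addR]]
t=12: [T=9 | E=∅ | St=[mulL(-4) :: addR]]
t=13: [T=9 | E=∅ | St=[addL(-36)]]
→ final value -27

Answer: -27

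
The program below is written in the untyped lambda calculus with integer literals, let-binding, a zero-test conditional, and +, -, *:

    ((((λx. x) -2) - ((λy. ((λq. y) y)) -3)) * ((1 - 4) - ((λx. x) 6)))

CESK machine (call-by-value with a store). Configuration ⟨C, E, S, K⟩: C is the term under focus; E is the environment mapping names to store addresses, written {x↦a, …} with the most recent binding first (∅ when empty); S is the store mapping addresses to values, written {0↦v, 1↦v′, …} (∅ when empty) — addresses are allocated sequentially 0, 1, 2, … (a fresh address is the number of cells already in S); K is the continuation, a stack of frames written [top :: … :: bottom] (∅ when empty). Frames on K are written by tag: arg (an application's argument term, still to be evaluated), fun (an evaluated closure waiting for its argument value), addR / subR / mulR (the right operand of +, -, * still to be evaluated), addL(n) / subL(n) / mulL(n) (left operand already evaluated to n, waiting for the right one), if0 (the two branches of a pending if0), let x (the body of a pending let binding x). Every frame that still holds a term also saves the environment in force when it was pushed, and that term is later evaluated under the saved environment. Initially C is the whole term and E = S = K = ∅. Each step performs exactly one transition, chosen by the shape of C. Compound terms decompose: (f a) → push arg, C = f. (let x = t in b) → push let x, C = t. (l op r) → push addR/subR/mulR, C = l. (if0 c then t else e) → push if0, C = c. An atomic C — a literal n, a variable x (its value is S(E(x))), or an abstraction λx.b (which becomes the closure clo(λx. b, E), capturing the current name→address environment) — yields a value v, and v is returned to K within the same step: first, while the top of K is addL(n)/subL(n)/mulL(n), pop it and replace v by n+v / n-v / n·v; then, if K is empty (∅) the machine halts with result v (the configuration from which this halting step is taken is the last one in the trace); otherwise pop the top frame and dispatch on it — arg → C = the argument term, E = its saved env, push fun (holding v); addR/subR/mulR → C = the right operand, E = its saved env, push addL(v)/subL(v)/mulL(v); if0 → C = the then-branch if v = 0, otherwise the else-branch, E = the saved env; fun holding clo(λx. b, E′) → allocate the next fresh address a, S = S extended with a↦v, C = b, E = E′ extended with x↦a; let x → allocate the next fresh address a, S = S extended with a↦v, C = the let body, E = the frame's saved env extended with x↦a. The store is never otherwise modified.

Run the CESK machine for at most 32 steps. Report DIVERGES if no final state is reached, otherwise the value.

t=0: [C=((((λx. x) -2) - ((λy. ((λq. y) y)) -3)) * ((1 - 4) - ((λx. x) 6))) | E=∅ | S=∅ | K=∅]
t=1: [C=(((λx. x) -2) - ((λy. ((λq. y) y)) -3)) | E=∅ | S=∅ | K=[mulR]]
t=2: [C=((λx. x) -2) | E=∅ | S=∅ | K=[subR :: mulR]]
t=3: [C=(λx. x) | E=∅ | S=∅ | K=[arg :: subR :: mulR]]
t=4: [C=-2 | E=∅ | S=∅ | K=[fun :: subR :: mulR]]
t=5: [C=x | E={x↦0} | S={0↦-2} | K=[subR :: mulR]]
t=6: [C=((λy. ((λq. y) y)) -3) | E=∅ | S={0↦-2} | K=[subL(-2) :: mulR]]
t=7: [C=(λy. ((λq. y) y)) | E=∅ | S={0↦-2} | K=[arg :: subL(-2) :: mulR]]
t=8: [C=-3 | E=∅ | S={0↦-2} | K=[fun :: subL(-2) :: mulR]]
t=9: [C=((λq. y) y) | E={y↦1} | S={0↦-2, 1↦-3} | K=[subL(-2) :: mulR]]
t=10: [C=(λq. y) | E={y↦1} | S={0↦-2, 1↦-3} | K=[arg :: subL(-2) :: mulR]]
t=11: [C=y | E={y↦1} | S={0↦-2, 1↦-3} | K=[fun :: subL(-2) :: mulR]]
t=12: [C=y | E={q↦2, y↦1} | S={0↦-2, 1↦-3, 2↦-3} | K=[subL(-2) :: mulR]]
t=13: [C=((1 - 4) - ((λx. x) 6)) | E=∅ | S={0↦-2, 1↦-3, 2↦-3} | K=[mulL(1)]]
t=14: [C=(1 - 4) | E=∅ | S={0↦-2, 1↦-3, 2↦-3} | K=[subR :: mulL(1)]]
t=15: [C=1 | E=∅ | S={0↦-2, 1↦-3, 2↦-3} | K=[subR :: subR :: mulL(1)]]
t=16: [C=4 | E=∅ | S={0↦-2, 1↦-3, 2↦-3} | K=[subL(1) :: subR :: mulL(1)]]
t=17: [C=((λx. x) 6) | E=∅ | S={0↦-2, 1↦-3, 2↦-3} | K=[subL(-3) :: mulL(1)]]
t=18: [C=(λx. x) | E=∅ | S={0↦-2, 1↦-3, 2↦-3} | K=[arg :: subL(-3) :: mulL(1)]]
t=19: [C=6 | E=∅ | S={0↦-2, 1↦-3, 2↦-3} | K=[fun :: subL(-3) :: mulL(1)]]
t=20: [C=x | E={x↦3} | S={0↦-2, 1↦-3, 2↦-3, 3↦6} | K=[subL(-3) :: mulL(1)]]
→ final value -9

Answer: -9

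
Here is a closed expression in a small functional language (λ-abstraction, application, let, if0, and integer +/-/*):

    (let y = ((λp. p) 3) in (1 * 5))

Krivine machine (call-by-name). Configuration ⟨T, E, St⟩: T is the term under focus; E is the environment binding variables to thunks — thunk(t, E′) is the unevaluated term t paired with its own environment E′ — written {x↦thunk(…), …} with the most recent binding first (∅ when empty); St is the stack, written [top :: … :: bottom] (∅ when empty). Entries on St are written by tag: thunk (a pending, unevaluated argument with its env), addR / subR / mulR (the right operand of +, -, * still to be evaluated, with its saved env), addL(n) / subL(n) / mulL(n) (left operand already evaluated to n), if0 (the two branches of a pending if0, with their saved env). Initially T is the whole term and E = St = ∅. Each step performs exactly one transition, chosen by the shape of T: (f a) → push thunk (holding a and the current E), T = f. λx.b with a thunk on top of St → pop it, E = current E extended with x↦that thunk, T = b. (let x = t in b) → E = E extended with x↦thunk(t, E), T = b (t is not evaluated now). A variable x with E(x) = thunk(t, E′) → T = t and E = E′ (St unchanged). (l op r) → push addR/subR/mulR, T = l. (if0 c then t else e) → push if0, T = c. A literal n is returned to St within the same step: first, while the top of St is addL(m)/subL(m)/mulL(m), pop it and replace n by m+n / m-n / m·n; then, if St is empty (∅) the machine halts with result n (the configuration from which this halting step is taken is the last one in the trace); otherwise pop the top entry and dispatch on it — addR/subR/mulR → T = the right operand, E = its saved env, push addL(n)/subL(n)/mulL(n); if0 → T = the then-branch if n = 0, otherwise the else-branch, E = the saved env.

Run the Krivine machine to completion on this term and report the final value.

Answer: 5

Execution trace:
[0] [T=(let y = ((λp. p) 3) in (1 * 5)) | E=∅ | St=∅]
[1] [T=(1 * 5) | E={y↦thunk(((λp. p) 3), ∅)} | St=∅]
[2] [T=1 | E={y↦thunk(((λp. p) 3), ∅)} | St=[mulR]]
[3] [T=5 | E={y↦thunk(((λp. p) 3), ∅)} | St=[mulL(1)]]
→ final value 5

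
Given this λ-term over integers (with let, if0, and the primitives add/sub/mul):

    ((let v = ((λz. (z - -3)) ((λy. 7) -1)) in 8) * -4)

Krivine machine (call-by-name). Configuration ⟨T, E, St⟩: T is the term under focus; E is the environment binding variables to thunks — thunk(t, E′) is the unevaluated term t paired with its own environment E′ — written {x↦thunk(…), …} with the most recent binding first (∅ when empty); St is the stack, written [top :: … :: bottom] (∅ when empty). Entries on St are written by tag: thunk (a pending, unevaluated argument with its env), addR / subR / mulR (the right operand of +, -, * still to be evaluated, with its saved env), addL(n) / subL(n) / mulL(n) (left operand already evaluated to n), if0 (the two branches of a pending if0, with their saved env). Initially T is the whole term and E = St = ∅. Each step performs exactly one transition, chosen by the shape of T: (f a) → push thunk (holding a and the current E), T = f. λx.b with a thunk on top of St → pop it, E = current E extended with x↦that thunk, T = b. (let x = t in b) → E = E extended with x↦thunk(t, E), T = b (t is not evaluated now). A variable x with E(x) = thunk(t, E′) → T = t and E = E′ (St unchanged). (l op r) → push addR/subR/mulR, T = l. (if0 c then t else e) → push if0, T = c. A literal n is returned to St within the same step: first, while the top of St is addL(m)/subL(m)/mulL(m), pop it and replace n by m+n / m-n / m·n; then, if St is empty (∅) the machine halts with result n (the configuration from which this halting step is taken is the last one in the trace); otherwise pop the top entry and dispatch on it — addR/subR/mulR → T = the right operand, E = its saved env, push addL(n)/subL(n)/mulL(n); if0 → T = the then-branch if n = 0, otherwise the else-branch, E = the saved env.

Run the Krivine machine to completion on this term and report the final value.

0. [T=((let v = ((λz. (z - -3)) ((λy. 7) -1)) in 8) * -4) | E=∅ | St=∅]
1. [T=(let v = ((λz. (z - -3)) ((λy. 7) -1)) in 8) | E=∅ | St=[mulR]]
2. [T=8 | E={v↦thunk(((λz. (z - -3)) ((λy. 7) -1)), ∅)} | St=[mulR]]
3. [T=-4 | E=∅ | St=[mulL(8)]]
→ final value -32

Answer: -32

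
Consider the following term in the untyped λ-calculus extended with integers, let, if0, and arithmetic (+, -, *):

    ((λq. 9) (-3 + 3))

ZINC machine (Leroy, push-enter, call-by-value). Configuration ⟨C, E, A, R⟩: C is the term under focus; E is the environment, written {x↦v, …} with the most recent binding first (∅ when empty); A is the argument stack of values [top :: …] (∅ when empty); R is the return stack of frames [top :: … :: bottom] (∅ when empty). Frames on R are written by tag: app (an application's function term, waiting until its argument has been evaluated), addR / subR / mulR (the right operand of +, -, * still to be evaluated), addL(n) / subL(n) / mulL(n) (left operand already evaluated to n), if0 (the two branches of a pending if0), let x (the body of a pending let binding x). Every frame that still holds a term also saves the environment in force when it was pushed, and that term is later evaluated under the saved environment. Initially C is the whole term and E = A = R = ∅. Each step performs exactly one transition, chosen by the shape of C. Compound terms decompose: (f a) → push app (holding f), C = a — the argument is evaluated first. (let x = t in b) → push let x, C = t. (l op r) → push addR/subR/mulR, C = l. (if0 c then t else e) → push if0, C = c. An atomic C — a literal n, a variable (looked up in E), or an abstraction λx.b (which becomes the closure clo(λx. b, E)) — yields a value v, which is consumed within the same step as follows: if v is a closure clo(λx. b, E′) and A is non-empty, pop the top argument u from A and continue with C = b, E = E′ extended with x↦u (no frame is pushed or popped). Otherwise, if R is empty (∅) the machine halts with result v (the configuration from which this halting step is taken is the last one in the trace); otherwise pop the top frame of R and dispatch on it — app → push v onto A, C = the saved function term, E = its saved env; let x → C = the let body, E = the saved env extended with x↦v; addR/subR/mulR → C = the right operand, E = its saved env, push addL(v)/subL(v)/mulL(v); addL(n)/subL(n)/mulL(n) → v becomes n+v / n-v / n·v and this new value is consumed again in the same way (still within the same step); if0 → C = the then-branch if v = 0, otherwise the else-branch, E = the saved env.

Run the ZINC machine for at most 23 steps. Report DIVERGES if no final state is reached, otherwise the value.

0. ⟨C=((λq. 9) (-3 + 3)); E=∅; A=∅; R=∅⟩
1. ⟨C=(-3 + 3); E=∅; A=∅; R=[app]⟩
2. ⟨C=-3; E=∅; A=∅; R=[addR :: app]⟩
3. ⟨C=3; E=∅; A=∅; R=[addL(-3) :: app]⟩
4. ⟨C=(λq. 9); E=∅; A=[0]; R=∅⟩
5. ⟨C=9; E={q↦0}; A=∅; R=∅⟩
→ final value 9

Answer: 9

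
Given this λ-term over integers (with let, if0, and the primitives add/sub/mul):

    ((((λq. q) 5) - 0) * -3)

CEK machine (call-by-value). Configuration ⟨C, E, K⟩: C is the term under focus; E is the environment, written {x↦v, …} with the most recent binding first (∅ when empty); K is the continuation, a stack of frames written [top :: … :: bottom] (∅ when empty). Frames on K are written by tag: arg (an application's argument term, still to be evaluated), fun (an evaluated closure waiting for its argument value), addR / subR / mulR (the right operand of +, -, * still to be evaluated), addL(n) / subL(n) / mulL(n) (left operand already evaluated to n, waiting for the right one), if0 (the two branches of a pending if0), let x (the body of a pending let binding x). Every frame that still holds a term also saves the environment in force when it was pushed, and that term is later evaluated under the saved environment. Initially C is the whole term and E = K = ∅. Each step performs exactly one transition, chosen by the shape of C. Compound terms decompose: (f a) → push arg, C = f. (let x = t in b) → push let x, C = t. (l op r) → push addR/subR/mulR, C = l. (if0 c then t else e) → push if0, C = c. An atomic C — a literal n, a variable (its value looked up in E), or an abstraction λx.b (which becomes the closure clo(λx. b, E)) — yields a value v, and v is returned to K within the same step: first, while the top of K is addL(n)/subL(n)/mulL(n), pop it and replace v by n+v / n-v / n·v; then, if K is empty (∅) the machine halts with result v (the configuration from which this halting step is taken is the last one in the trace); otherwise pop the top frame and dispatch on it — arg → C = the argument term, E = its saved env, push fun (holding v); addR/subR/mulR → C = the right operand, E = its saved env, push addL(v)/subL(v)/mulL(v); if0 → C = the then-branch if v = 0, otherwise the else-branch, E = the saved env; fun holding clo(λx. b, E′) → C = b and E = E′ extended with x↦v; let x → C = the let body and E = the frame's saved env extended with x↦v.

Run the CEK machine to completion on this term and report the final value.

t=0: [C=((((λq. q) 5) - 0) * -3) | E=∅ | K=∅]
t=1: [C=(((λq. q) 5) - 0) | E=∅ | K=[mulR]]
t=2: [C=((λq. q) 5) | E=∅ | K=[subR :: mulR]]
t=3: [C=(λq. q) | E=∅ | K=[arg :: subR :: mulR]]
t=4: [C=5 | E=∅ | K=[fun :: subR :: mulR]]
t=5: [C=q | E={q↦5} | K=[subR :: mulR]]
t=6: [C=0 | E=∅ | K=[subL(5) :: mulR]]
t=7: [C=-3 | E=∅ | K=[mulL(5)]]
→ final value -15

Answer: -15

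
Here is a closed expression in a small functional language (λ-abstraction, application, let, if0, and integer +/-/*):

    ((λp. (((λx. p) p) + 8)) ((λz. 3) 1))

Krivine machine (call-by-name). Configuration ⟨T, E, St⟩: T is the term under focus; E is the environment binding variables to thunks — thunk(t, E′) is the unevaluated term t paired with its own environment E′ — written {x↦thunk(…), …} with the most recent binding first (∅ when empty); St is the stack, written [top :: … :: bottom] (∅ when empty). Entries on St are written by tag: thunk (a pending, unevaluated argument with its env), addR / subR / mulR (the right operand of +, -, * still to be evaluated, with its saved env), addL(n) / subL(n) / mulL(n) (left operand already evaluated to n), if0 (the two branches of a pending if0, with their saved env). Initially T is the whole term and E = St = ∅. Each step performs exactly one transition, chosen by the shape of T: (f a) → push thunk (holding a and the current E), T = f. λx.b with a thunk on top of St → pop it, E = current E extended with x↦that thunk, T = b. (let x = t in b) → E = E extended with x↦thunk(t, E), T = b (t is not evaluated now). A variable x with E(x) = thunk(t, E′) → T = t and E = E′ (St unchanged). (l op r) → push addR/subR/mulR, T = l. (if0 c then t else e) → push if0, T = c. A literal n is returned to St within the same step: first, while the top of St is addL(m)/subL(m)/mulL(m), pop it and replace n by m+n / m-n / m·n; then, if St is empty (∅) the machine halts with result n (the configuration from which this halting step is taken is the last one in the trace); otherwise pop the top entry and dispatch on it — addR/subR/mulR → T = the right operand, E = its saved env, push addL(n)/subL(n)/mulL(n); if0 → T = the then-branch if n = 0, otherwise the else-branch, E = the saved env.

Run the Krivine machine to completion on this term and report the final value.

Answer: 11

Derivation:
t=0: ⟨T=((λp. (((λx. p) p) + 8)) ((λz. 3) 1)); E=∅; St=∅⟩
t=1: ⟨T=(λp. (((λx. p) p) + 8)); E=∅; St=[thunk]⟩
t=2: ⟨T=(((λx. p) p) + 8); E={p↦thunk(((λz. 3) 1), ∅)}; St=∅⟩
t=3: ⟨T=((λx. p) p); E={p↦thunk(((λz. 3) 1), ∅)}; St=[addR]⟩
t=4: ⟨T=(λx. p); E={p↦thunk(((λz. 3) 1), ∅)}; St=[thunk :: addR]⟩
t=5: ⟨T=p; E={x↦thunk(p, {p↦thunk(((λz. 3) 1), ∅)}), p↦thunk(((λz. 3) 1), ∅)}; St=[addR]⟩
t=6: ⟨T=((λz. 3) 1); E=∅; St=[addR]⟩
t=7: ⟨T=(λz. 3); E=∅; St=[thunk :: addR]⟩
t=8: ⟨T=3; E={z↦thunk(1, ∅)}; St=[addR]⟩
t=9: ⟨T=8; E={p↦thunk(((λz. 3) 1), ∅)}; St=[addL(3)]⟩
→ final value 11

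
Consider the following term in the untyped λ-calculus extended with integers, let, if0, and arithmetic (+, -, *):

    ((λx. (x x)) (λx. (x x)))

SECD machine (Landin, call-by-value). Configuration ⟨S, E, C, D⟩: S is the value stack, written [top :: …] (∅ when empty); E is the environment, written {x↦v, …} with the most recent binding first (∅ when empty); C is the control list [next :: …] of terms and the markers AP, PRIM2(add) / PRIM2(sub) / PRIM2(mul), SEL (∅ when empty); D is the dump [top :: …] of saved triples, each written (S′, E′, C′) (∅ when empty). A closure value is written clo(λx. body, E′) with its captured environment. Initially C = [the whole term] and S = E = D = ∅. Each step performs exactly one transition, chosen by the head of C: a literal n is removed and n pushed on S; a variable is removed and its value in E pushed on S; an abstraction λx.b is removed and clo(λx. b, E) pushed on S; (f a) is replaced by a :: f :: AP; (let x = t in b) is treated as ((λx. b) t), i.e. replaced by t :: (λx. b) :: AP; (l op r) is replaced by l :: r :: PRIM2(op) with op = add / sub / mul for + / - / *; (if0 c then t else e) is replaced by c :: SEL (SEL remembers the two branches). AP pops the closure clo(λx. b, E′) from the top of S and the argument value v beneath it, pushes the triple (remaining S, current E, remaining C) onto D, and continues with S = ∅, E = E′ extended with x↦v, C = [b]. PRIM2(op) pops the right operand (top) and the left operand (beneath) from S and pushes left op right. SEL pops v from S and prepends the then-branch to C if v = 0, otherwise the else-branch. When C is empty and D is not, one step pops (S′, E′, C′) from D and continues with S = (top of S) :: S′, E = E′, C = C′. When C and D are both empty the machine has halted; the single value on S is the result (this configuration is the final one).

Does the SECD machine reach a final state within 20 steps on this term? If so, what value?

0. <S=∅, E=∅, C=[((λx. (x x)) (λx. (x x)))], D=∅>
1. <S=∅, E=∅, C=[(λx. (x x)) :: (λx. (x x)) :: AP], D=∅>
2. <S=[clo(λx. (x x), ∅)], E=∅, C=[(λx. (x x)) :: AP], D=∅>
3. <S=[clo(λx. (x x), ∅) :: clo(λx. (x x), ∅)], E=∅, C=[AP], D=∅>
4. <S=∅, E={x↦clo(λx. (x x), ∅)}, C=[(x x)], D=[(∅, ∅, ∅)]>
5. <S=∅, E={x↦clo(λx. (x x), ∅)}, C=[x :: x :: AP], D=[(∅, ∅, ∅)]>
6. <S=[clo(λx. (x x), ∅)], E={x↦clo(λx. (x x), ∅)}, C=[x :: AP], D=[(∅, ∅, ∅)]>
7. <S=[clo(λx. (x x), ∅) :: clo(λx. (x x), ∅)], E={x↦clo(λx. (x x), ∅)}, C=[AP], D=[(∅, ∅, ∅)]>
8. <S=∅, E={x↦clo(λx. (x x), ∅)}, C=[(x x)], D=[(∅, {x↦clo(λx. (x x), ∅)}, ∅) :: (∅, ∅, ∅)]>
9. <S=∅, E={x↦clo(λx. (x x), ∅)}, C=[x :: x :: AP], D=[(∅, {x↦clo(λx. (x x), ∅)}, ∅) :: (∅, ∅, ∅)]>
10. <S=[clo(λx. (x x), ∅)], E={x↦clo(λx. (x x), ∅)}, C=[x :: AP], D=[(∅, {x↦clo(λx. (x x), ∅)}, ∅) :: (∅, ∅, ∅)]>
11. <S=[clo(λx. (x x), ∅) :: clo(λx. (x x), ∅)], E={x↦clo(λx. (x x), ∅)}, C=[AP], D=[(∅, {x↦clo(λx. (x x), ∅)}, ∅) :: (∅, ∅, ∅)]>
12. <S=∅, E={x↦clo(λx. (x x), ∅)}, C=[(x x)], D=[(∅, {x↦clo(λx. (x x), ∅)}, ∅) :: (∅, {x↦clo(λx. (x x), ∅)}, ∅) :: (∅, ∅, ∅)]>
13. <S=∅, E={x↦clo(λx. (x x), ∅)}, C=[x :: x :: AP], D=[(∅, {x↦clo(λx. (x x), ∅)}, ∅) :: (∅, {x↦clo(λx. (x x), ∅)}, ∅) :: (∅, ∅, ∅)]>
14. <S=[clo(λx. (x x), ∅)], E={x↦clo(λx. (x x), ∅)}, C=[x :: AP], D=[(∅, {x↦clo(λx. (x x), ∅)}, ∅) :: (∅, {x↦clo(λx. (x x), ∅)}, ∅) :: (∅, ∅, ∅)]>
15. <S=[clo(λx. (x x), ∅) :: clo(λx. (x x), ∅)], E={x↦clo(λx. (x x), ∅)}, C=[AP], D=[(∅, {x↦clo(λx. (x x), ∅)}, ∅) :: (∅, {x↦clo(λx. (x x), ∅)}, ∅) :: (∅, ∅, ∅)]>
16. <S=∅, E={x↦clo(λx. (x x), ∅)}, C=[(x x)], D=[(∅, {x↦clo(λx. (x x), ∅)}, ∅) :: (∅, {x↦clo(λx. (x x), ∅)}, ∅) :: (∅, {x↦clo(λx. (x x), ∅)}, ∅) :: (∅, ∅, ∅)]>
17. <S=∅, E={x↦clo(λx. (x x), ∅)}, C=[x :: x :: AP], D=[(∅, {x↦clo(λx. (x x), ∅)}, ∅) :: (∅, {x↦clo(λx. (x x), ∅)}, ∅) :: (∅, {x↦clo(λx. (x x), ∅)}, ∅) :: (∅, ∅, ∅)]>
18. <S=[clo(λx. (x x), ∅)], E={x↦clo(λx. (x x), ∅)}, C=[x :: AP], D=[(∅, {x↦clo(λx. (x x), ∅)}, ∅) :: (∅, {x↦clo(λx. (x x), ∅)}, ∅) :: (∅, {x↦clo(λx. (x x), ∅)}, ∅) :: (∅, ∅, ∅)]>
19. <S=[clo(λx. (x x), ∅) :: clo(λx. (x x), ∅)], E={x↦clo(λx. (x x), ∅)}, C=[AP], D=[(∅, {x↦clo(λx. (x x), ∅)}, ∅) :: (∅, {x↦clo(λx. (x x), ∅)}, ∅) :: (∅, {x↦clo(λx. (x x), ∅)}, ∅) :: (∅, ∅, ∅)]>
20. <S=∅, E={x↦clo(λx. (x x), ∅)}, C=[(x x)], D=[(∅, {x↦clo(λx. (x x), ∅)}, ∅) :: (∅, {x↦clo(λx. (x x), ∅)}, ∅) :: (∅, {x↦clo(λx. (x x), ∅)}, ∅) :: (∅, {x↦clo(λx. (x x), ∅)}, ∅) :: (∅, ∅, ∅)]>
→ 20 transitions taken and the configuration is still not final: no result within 20 steps

Answer: DIVERGES (no final state within 20 steps)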